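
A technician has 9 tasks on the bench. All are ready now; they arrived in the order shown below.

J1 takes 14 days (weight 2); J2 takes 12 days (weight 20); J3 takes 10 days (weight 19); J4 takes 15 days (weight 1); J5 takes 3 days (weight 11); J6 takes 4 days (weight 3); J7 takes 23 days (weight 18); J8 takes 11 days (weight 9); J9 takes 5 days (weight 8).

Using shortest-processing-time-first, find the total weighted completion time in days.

3703

SPT (increasing processing time): J5 J6 J9 J3 J8 J2 J1 J4 J7.
J5: finishes 3, weight 11, w·C = 33
J6: finishes 7, weight 3, w·C = 21
J9: finishes 12, weight 8, w·C = 96
J3: finishes 22, weight 19, w·C = 418
J8: finishes 33, weight 9, w·C = 297
J2: finishes 45, weight 20, w·C = 900
J1: finishes 59, weight 2, w·C = 118
J4: finishes 74, weight 1, w·C = 74
J7: finishes 97, weight 18, w·C = 1746
Sum = 33+21+96+418+297+900+118+74+1746 = 3703.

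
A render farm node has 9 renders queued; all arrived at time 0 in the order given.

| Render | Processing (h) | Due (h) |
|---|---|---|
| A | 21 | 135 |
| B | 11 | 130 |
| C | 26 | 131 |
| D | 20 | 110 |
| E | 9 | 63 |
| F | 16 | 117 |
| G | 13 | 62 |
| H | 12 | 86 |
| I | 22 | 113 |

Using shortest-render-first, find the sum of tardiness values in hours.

30

SPT (increasing processing time): E B H G F D A I C.
E: 0→9, due 63, tardiness 0
B: 9→20, due 130, tardiness 0
H: 20→32, due 86, tardiness 0
G: 32→45, due 62, tardiness 0
F: 45→61, due 117, tardiness 0
D: 61→81, due 110, tardiness 0
A: 81→102, due 135, tardiness 0
I: 102→124, due 113, tardiness 11
C: 124→150, due 131, tardiness 19
Sum = 0+0+0+0+0+0+0+11+19 = 30.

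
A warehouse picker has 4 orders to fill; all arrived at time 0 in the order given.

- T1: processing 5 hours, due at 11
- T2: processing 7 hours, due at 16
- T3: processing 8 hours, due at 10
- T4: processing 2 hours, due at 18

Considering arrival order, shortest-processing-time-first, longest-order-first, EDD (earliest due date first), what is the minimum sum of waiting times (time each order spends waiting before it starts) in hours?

FIFO (arrival order): T1 T2 T3 T4.
T1: waits 0, runs 0→5
T2: waits 5, runs 5→12
T3: waits 12, runs 12→20
T4: waits 20, runs 20→22
Sum = 0+5+12+20 = 37.
SPT (increasing processing time): T4 T1 T2 T3.
T4: waits 0, runs 0→2
T1: waits 2, runs 2→7
T2: waits 7, runs 7→14
T3: waits 14, runs 14→22
Sum = 0+2+7+14 = 23.
LPT (decreasing processing time): T3 T2 T1 T4.
T3: waits 0, runs 0→8
T2: waits 8, runs 8→15
T1: waits 15, runs 15→20
T4: waits 20, runs 20→22
Sum = 0+8+15+20 = 43.
EDD (increasing due date): T3 T1 T2 T4.
T3: waits 0, runs 0→8
T1: waits 8, runs 8→13
T2: waits 13, runs 13→20
T4: waits 20, runs 20→22
Sum = 0+8+13+20 = 41.
FIFO 37, SPT 23, LPT 43, EDD 41 → minimum 23.

23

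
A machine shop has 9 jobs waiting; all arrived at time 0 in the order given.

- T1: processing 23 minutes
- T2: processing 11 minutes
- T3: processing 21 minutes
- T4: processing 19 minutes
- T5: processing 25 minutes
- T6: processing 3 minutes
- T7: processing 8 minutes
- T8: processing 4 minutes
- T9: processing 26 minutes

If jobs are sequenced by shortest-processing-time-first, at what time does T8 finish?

SPT (increasing processing time): T6 T8 T7 T2 T4 T3 T1 T5 T9.
T6: 0→3
T8: 3→7

7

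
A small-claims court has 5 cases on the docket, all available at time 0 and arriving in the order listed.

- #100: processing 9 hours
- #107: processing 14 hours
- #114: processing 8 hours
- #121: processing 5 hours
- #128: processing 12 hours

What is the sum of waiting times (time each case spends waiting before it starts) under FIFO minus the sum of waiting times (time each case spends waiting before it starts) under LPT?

-19

FIFO (arrival order): #100 #107 #114 #121 #128.
#100: waits 0, runs 0→9
#107: waits 9, runs 9→23
#114: waits 23, runs 23→31
#121: waits 31, runs 31→36
#128: waits 36, runs 36→48
Sum = 0+9+23+31+36 = 99.
LPT (decreasing processing time): #107 #128 #100 #114 #121.
#107: waits 0, runs 0→14
#128: waits 14, runs 14→26
#100: waits 26, runs 26→35
#114: waits 35, runs 35→43
#121: waits 43, runs 43→48
Sum = 0+14+26+35+43 = 118.
Difference = 99 − 118 = -19.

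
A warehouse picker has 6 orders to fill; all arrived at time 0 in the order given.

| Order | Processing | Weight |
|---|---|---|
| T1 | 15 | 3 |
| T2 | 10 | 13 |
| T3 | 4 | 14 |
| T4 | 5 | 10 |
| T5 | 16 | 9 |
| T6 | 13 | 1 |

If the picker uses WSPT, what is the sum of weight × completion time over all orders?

921

WSPT (decreasing weight/processing-time ratio): T3 T4 T2 T5 T1 T6.
T3: finishes 4, weight 14, w·C = 56
T4: finishes 9, weight 10, w·C = 90
T2: finishes 19, weight 13, w·C = 247
T5: finishes 35, weight 9, w·C = 315
T1: finishes 50, weight 3, w·C = 150
T6: finishes 63, weight 1, w·C = 63
Sum = 56+90+247+315+150+63 = 921.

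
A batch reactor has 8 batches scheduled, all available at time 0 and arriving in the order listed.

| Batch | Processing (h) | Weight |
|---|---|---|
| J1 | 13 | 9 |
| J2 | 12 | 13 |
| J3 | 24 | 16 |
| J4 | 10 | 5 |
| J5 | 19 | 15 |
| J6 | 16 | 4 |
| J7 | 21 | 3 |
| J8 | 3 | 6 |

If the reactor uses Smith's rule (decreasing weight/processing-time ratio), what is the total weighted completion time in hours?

3429

WSPT (decreasing weight/processing-time ratio): J8 J2 J5 J1 J3 J4 J6 J7.
J8: finishes 3, weight 6, w·C = 18
J2: finishes 15, weight 13, w·C = 195
J5: finishes 34, weight 15, w·C = 510
J1: finishes 47, weight 9, w·C = 423
J3: finishes 71, weight 16, w·C = 1136
J4: finishes 81, weight 5, w·C = 405
J6: finishes 97, weight 4, w·C = 388
J7: finishes 118, weight 3, w·C = 354
Sum = 18+195+510+423+1136+405+388+354 = 3429.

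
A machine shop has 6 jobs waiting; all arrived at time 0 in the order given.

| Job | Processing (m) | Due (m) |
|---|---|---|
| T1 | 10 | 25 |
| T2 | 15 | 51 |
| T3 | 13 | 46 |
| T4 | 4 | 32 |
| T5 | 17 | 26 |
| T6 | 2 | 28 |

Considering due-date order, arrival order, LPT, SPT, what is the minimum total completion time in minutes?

EDD (increasing due date): T1 T5 T6 T4 T3 T2.
T1: 0→10
T5: 10→27
T6: 27→29
T4: 29→33
T3: 33→46
T2: 46→61
Sum = 10+27+29+33+46+61 = 206.
FIFO (arrival order): T1 T2 T3 T4 T5 T6.
T1: 0→10
T2: 10→25
T3: 25→38
T4: 38→42
T5: 42→59
T6: 59→61
Sum = 10+25+38+42+59+61 = 235.
LPT (decreasing processing time): T5 T2 T3 T1 T4 T6.
T5: 0→17
T2: 17→32
T3: 32→45
T1: 45→55
T4: 55→59
T6: 59→61
Sum = 17+32+45+55+59+61 = 269.
SPT (increasing processing time): T6 T4 T1 T3 T2 T5.
T6: 0→2
T4: 2→6
T1: 6→16
T3: 16→29
T2: 29→44
T5: 44→61
Sum = 2+6+16+29+44+61 = 158.
EDD 206, FIFO 235, LPT 269, SPT 158 → minimum 158.

158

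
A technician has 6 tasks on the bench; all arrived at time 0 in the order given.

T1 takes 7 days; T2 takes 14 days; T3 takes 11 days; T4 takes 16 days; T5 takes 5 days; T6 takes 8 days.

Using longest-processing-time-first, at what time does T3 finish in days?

LPT (decreasing processing time): T4 T2 T3 T6 T1 T5.
T4: 0→16
T2: 16→30
T3: 30→41

41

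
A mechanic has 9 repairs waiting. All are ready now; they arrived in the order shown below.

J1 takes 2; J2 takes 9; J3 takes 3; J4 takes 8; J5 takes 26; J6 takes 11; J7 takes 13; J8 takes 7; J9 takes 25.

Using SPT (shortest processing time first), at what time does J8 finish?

SPT (increasing processing time): J1 J3 J8 J4 J2 J6 J7 J9 J5.
J1: 0→2
J3: 2→5
J8: 5→12

12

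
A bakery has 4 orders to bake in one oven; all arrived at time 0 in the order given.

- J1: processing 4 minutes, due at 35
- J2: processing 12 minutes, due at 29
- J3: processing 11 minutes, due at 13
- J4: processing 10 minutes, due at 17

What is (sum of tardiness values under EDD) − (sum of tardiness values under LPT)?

-18

EDD (increasing due date): J3 J4 J2 J1.
J3: 0→11, due 13, tardiness 0
J4: 11→21, due 17, tardiness 4
J2: 21→33, due 29, tardiness 4
J1: 33→37, due 35, tardiness 2
Sum = 0+4+4+2 = 10.
LPT (decreasing processing time): J2 J3 J4 J1.
J2: 0→12, due 29, tardiness 0
J3: 12→23, due 13, tardiness 10
J4: 23→33, due 17, tardiness 16
J1: 33→37, due 35, tardiness 2
Sum = 0+10+16+2 = 28.
Difference = 10 − 28 = -18.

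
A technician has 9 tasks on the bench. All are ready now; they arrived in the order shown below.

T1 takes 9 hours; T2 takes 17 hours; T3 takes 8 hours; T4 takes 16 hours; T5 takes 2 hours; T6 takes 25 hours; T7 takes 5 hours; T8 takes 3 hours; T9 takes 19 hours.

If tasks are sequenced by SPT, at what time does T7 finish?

SPT (increasing processing time): T5 T8 T7 T3 T1 T4 T2 T9 T6.
T5: 0→2
T8: 2→5
T7: 5→10

10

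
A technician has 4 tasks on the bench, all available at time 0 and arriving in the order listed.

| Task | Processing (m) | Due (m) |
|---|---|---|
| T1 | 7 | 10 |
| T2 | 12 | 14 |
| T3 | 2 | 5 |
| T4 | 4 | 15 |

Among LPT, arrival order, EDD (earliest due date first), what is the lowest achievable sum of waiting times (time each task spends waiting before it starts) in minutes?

32

LPT (decreasing processing time): T2 T1 T4 T3.
T2: waits 0, runs 0→12
T1: waits 12, runs 12→19
T4: waits 19, runs 19→23
T3: waits 23, runs 23→25
Sum = 0+12+19+23 = 54.
FIFO (arrival order): T1 T2 T3 T4.
T1: waits 0, runs 0→7
T2: waits 7, runs 7→19
T3: waits 19, runs 19→21
T4: waits 21, runs 21→25
Sum = 0+7+19+21 = 47.
EDD (increasing due date): T3 T1 T2 T4.
T3: waits 0, runs 0→2
T1: waits 2, runs 2→9
T2: waits 9, runs 9→21
T4: waits 21, runs 21→25
Sum = 0+2+9+21 = 32.
LPT 54, FIFO 47, EDD 32 → minimum 32.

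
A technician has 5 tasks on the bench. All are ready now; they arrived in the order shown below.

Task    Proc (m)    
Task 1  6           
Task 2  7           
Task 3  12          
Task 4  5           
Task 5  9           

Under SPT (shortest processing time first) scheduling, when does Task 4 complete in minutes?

5

SPT (increasing processing time): Task 4 Task 1 Task 2 Task 5 Task 3.
Task 4: 0→5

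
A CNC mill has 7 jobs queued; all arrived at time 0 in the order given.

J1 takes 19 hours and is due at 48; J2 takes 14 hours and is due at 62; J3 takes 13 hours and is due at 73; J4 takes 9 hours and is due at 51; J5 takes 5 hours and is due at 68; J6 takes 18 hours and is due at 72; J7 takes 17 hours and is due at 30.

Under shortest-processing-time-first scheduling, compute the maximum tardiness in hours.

47

SPT (increasing processing time): J5 J4 J3 J2 J7 J6 J1.
J5: 0→5, due 68, tardiness 0
J4: 5→14, due 51, tardiness 0
J3: 14→27, due 73, tardiness 0
J2: 27→41, due 62, tardiness 0
J7: 41→58, due 30, tardiness 28
J6: 58→76, due 72, tardiness 4
J1: 76→95, due 48, tardiness 47
Maximum = 47.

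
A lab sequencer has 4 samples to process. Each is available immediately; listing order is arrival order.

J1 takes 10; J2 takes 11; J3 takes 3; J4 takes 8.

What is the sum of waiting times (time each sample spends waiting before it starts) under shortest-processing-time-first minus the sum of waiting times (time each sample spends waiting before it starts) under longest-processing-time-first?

-26

SPT (increasing processing time): J3 J4 J1 J2.
J3: waits 0, runs 0→3
J4: waits 3, runs 3→11
J1: waits 11, runs 11→21
J2: waits 21, runs 21→32
Sum = 0+3+11+21 = 35.
LPT (decreasing processing time): J2 J1 J4 J3.
J2: waits 0, runs 0→11
J1: waits 11, runs 11→21
J4: waits 21, runs 21→29
J3: waits 29, runs 29→32
Sum = 0+11+21+29 = 61.
Difference = 35 − 61 = -26.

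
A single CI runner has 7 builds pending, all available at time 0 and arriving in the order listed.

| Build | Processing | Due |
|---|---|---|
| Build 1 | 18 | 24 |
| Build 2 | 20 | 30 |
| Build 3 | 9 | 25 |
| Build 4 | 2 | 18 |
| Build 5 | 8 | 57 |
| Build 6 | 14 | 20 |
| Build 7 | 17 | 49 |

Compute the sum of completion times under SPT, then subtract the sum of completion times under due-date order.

SPT (increasing processing time): Build 4 Build 5 Build 3 Build 6 Build 7 Build 1 Build 2.
Build 4: 0→2
Build 5: 2→10
Build 3: 10→19
Build 6: 19→33
Build 7: 33→50
Build 1: 50→68
Build 2: 68→88
Sum = 2+10+19+33+50+68+88 = 270.
EDD (increasing due date): Build 4 Build 6 Build 1 Build 3 Build 2 Build 7 Build 5.
Build 4: 0→2
Build 6: 2→16
Build 1: 16→34
Build 3: 34→43
Build 2: 43→63
Build 7: 63→80
Build 5: 80→88
Sum = 2+16+34+43+63+80+88 = 326.
Difference = 270 − 326 = -56.

-56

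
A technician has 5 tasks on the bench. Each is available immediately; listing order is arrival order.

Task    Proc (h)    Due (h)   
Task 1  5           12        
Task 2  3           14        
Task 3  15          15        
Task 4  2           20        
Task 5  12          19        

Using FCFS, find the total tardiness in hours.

31

FIFO (arrival order): Task 1 Task 2 Task 3 Task 4 Task 5.
Task 1: 0→5, due 12, tardiness 0
Task 2: 5→8, due 14, tardiness 0
Task 3: 8→23, due 15, tardiness 8
Task 4: 23→25, due 20, tardiness 5
Task 5: 25→37, due 19, tardiness 18
Sum = 0+0+8+5+18 = 31.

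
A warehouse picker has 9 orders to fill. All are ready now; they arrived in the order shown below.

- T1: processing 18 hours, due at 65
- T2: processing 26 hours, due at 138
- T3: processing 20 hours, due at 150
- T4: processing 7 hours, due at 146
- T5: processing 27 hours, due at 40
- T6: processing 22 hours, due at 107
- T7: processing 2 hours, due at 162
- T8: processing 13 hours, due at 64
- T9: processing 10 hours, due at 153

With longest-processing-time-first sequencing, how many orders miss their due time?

LPT (decreasing processing time): T5 T2 T6 T3 T1 T8 T9 T4 T7.
T5: 0→27, due 40, tardiness 0
T2: 27→53, due 138, tardiness 0
T6: 53→75, due 107, tardiness 0
T3: 75→95, due 150, tardiness 0
T1: 95→113, due 65, tardiness 48
T8: 113→126, due 64, tardiness 62
T9: 126→136, due 153, tardiness 0
T4: 136→143, due 146, tardiness 0
T7: 143→145, due 162, tardiness 0
Late orders: 2.

2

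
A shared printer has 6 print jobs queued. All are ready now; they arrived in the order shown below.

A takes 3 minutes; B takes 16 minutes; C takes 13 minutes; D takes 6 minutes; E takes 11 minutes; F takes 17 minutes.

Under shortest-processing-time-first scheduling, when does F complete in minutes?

SPT (increasing processing time): A D E C B F.
A: 0→3
D: 3→9
E: 9→20
C: 20→33
B: 33→49
F: 49→66

66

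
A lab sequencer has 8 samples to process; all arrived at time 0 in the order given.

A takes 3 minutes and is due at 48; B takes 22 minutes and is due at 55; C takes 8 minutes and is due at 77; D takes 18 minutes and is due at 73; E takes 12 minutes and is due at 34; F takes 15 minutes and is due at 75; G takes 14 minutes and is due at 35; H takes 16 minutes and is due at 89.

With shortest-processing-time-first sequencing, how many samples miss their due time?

SPT (increasing processing time): A C E G F H D B.
A: 0→3, due 48, tardiness 0
C: 3→11, due 77, tardiness 0
E: 11→23, due 34, tardiness 0
G: 23→37, due 35, tardiness 2
F: 37→52, due 75, tardiness 0
H: 52→68, due 89, tardiness 0
D: 68→86, due 73, tardiness 13
B: 86→108, due 55, tardiness 53
Late samples: 3.

3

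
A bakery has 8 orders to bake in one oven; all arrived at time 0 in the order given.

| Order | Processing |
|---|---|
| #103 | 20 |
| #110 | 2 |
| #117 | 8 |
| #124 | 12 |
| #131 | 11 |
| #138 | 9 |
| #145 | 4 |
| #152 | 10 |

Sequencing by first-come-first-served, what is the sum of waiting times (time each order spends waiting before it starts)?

295

FIFO (arrival order): #103 #110 #117 #124 #131 #138 #145 #152.
#103: waits 0, runs 0→20
#110: waits 20, runs 20→22
#117: waits 22, runs 22→30
#124: waits 30, runs 30→42
#131: waits 42, runs 42→53
#138: waits 53, runs 53→62
#145: waits 62, runs 62→66
#152: waits 66, runs 66→76
Sum = 0+20+22+30+42+53+62+66 = 295.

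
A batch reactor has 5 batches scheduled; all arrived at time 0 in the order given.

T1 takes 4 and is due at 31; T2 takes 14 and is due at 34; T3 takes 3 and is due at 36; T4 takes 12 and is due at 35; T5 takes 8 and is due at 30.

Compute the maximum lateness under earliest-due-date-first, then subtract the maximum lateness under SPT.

EDD (increasing due date): T5 T1 T2 T4 T3.
T5: 0→8, due 30, lateness -22
T1: 8→12, due 31, lateness -19
T2: 12→26, due 34, lateness -8
T4: 26→38, due 35, lateness 3
T3: 38→41, due 36, lateness 5
Maximum = 5.
SPT (increasing processing time): T3 T1 T5 T4 T2.
T3: 0→3, due 36, lateness -33
T1: 3→7, due 31, lateness -24
T5: 7→15, due 30, lateness -15
T4: 15→27, due 35, lateness -8
T2: 27→41, due 34, lateness 7
Maximum = 7.
Difference = 5 − 7 = -2.

-2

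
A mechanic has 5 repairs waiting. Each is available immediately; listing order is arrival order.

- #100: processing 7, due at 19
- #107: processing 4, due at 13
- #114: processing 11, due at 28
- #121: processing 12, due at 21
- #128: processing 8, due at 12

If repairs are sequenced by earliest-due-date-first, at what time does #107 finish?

12

EDD (increasing due date): #128 #107 #100 #121 #114.
#128: 0→8
#107: 8→12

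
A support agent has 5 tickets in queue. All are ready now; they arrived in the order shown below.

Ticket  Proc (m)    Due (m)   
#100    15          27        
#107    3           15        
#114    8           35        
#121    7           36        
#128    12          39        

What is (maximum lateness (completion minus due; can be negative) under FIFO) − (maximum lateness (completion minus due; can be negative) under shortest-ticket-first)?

-12

FIFO (arrival order): #100 #107 #114 #121 #128.
#100: 0→15, due 27, lateness -12
#107: 15→18, due 15, lateness 3
#114: 18→26, due 35, lateness -9
#121: 26→33, due 36, lateness -3
#128: 33→45, due 39, lateness 6
Maximum = 6.
SPT (increasing processing time): #107 #121 #114 #128 #100.
#107: 0→3, due 15, lateness -12
#121: 3→10, due 36, lateness -26
#114: 10→18, due 35, lateness -17
#128: 18→30, due 39, lateness -9
#100: 30→45, due 27, lateness 18
Maximum = 18.
Difference = 6 − 18 = -12.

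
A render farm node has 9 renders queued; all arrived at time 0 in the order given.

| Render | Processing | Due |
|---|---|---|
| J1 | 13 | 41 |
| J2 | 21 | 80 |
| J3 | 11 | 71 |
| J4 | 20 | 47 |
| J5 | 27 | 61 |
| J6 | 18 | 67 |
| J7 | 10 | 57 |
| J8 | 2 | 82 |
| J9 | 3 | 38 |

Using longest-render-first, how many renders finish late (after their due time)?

LPT (decreasing processing time): J5 J2 J4 J6 J1 J3 J7 J9 J8.
J5: 0→27, due 61, tardiness 0
J2: 27→48, due 80, tardiness 0
J4: 48→68, due 47, tardiness 21
J6: 68→86, due 67, tardiness 19
J1: 86→99, due 41, tardiness 58
J3: 99→110, due 71, tardiness 39
J7: 110→120, due 57, tardiness 63
J9: 120→123, due 38, tardiness 85
J8: 123→125, due 82, tardiness 43
Late renders: 7.

7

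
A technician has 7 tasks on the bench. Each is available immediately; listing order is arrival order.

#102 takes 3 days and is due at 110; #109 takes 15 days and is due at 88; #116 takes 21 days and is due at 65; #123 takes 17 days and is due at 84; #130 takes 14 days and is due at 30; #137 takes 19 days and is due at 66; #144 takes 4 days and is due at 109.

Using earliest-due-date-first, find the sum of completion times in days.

443

EDD (increasing due date): #130 #116 #137 #123 #109 #144 #102.
#130: 0→14
#116: 14→35
#137: 35→54
#123: 54→71
#109: 71→86
#144: 86→90
#102: 90→93
Sum = 14+35+54+71+86+90+93 = 443.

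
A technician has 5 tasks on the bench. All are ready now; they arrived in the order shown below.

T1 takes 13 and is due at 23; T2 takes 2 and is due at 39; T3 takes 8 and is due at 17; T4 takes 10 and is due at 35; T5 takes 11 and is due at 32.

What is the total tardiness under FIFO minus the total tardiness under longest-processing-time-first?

FIFO (arrival order): T1 T2 T3 T4 T5.
T1: 0→13, due 23, tardiness 0
T2: 13→15, due 39, tardiness 0
T3: 15→23, due 17, tardiness 6
T4: 23→33, due 35, tardiness 0
T5: 33→44, due 32, tardiness 12
Sum = 0+0+6+0+12 = 18.
LPT (decreasing processing time): T1 T5 T4 T3 T2.
T1: 0→13, due 23, tardiness 0
T5: 13→24, due 32, tardiness 0
T4: 24→34, due 35, tardiness 0
T3: 34→42, due 17, tardiness 25
T2: 42→44, due 39, tardiness 5
Sum = 0+0+0+25+5 = 30.
Difference = 18 − 30 = -12.

-12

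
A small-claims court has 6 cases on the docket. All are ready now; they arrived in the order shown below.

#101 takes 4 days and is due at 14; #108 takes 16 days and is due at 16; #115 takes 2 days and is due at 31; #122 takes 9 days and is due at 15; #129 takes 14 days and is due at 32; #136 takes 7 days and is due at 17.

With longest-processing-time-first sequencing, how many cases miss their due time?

4

LPT (decreasing processing time): #108 #129 #122 #136 #101 #115.
#108: 0→16, due 16, tardiness 0
#129: 16→30, due 32, tardiness 0
#122: 30→39, due 15, tardiness 24
#136: 39→46, due 17, tardiness 29
#101: 46→50, due 14, tardiness 36
#115: 50→52, due 31, tardiness 21
Late cases: 4.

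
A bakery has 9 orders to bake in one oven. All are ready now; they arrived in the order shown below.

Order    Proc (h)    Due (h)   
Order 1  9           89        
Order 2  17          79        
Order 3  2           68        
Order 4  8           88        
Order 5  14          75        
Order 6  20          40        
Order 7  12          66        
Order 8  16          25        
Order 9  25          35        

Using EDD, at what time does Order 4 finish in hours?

114

EDD (increasing due date): Order 8 Order 9 Order 6 Order 7 Order 3 Order 5 Order 2 Order 4 Order 1.
Order 8: 0→16
Order 9: 16→41
Order 6: 41→61
Order 7: 61→73
Order 3: 73→75
Order 5: 75→89
Order 2: 89→106
Order 4: 106→114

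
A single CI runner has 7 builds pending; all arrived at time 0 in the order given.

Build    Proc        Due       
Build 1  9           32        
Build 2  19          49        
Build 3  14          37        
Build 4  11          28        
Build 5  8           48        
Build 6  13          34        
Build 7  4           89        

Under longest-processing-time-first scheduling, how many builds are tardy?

4

LPT (decreasing processing time): Build 2 Build 3 Build 6 Build 4 Build 1 Build 5 Build 7.
Build 2: 0→19, due 49, tardiness 0
Build 3: 19→33, due 37, tardiness 0
Build 6: 33→46, due 34, tardiness 12
Build 4: 46→57, due 28, tardiness 29
Build 1: 57→66, due 32, tardiness 34
Build 5: 66→74, due 48, tardiness 26
Build 7: 74→78, due 89, tardiness 0
Late builds: 4.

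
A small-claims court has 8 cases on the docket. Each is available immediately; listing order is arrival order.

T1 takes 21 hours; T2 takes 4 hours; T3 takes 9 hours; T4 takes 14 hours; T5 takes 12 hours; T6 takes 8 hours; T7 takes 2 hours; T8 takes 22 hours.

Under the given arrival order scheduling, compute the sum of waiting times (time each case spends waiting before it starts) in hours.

326

FIFO (arrival order): T1 T2 T3 T4 T5 T6 T7 T8.
T1: waits 0, runs 0→21
T2: waits 21, runs 21→25
T3: waits 25, runs 25→34
T4: waits 34, runs 34→48
T5: waits 48, runs 48→60
T6: waits 60, runs 60→68
T7: waits 68, runs 68→70
T8: waits 70, runs 70→92
Sum = 0+21+25+34+48+60+68+70 = 326.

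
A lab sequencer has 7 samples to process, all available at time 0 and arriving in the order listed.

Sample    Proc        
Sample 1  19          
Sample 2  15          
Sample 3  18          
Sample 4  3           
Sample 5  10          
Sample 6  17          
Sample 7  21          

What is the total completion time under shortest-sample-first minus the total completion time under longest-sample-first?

SPT (increasing processing time): Sample 4 Sample 5 Sample 2 Sample 6 Sample 3 Sample 1 Sample 7.
Sample 4: 0→3
Sample 5: 3→13
Sample 2: 13→28
Sample 6: 28→45
Sample 3: 45→63
Sample 1: 63→82
Sample 7: 82→103
Sum = 3+13+28+45+63+82+103 = 337.
LPT (decreasing processing time): Sample 7 Sample 1 Sample 3 Sample 6 Sample 2 Sample 5 Sample 4.
Sample 7: 0→21
Sample 1: 21→40
Sample 3: 40→58
Sample 6: 58→75
Sample 2: 75→90
Sample 5: 90→100
Sample 4: 100→103
Sum = 21+40+58+75+90+100+103 = 487.
Difference = 337 − 487 = -150.

-150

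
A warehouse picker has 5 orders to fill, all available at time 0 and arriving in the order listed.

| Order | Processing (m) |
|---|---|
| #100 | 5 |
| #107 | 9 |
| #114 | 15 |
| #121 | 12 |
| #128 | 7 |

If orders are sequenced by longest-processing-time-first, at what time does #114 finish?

15

LPT (decreasing processing time): #114 #121 #107 #128 #100.
#114: 0→15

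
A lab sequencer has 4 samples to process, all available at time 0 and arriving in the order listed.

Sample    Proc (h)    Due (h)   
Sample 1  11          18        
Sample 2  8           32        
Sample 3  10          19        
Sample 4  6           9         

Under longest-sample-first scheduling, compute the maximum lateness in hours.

LPT (decreasing processing time): Sample 1 Sample 3 Sample 2 Sample 4.
Sample 1: 0→11, due 18, lateness -7
Sample 3: 11→21, due 19, lateness 2
Sample 2: 21→29, due 32, lateness -3
Sample 4: 29→35, due 9, lateness 26
Maximum = 26.

26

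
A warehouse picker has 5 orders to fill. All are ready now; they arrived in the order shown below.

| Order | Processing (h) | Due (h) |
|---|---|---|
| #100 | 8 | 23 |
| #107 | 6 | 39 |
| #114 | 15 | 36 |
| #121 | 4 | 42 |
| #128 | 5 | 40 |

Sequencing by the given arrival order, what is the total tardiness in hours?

0

FIFO (arrival order): #100 #107 #114 #121 #128.
#100: 0→8, due 23, tardiness 0
#107: 8→14, due 39, tardiness 0
#114: 14→29, due 36, tardiness 0
#121: 29→33, due 42, tardiness 0
#128: 33→38, due 40, tardiness 0
Sum = 0+0+0+0+0 = 0.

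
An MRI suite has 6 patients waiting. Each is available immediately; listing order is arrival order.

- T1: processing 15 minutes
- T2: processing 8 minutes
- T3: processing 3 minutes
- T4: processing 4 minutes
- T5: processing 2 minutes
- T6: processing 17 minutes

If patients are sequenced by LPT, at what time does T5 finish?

49

LPT (decreasing processing time): T6 T1 T2 T4 T3 T5.
T6: 0→17
T1: 17→32
T2: 32→40
T4: 40→44
T3: 44→47
T5: 47→49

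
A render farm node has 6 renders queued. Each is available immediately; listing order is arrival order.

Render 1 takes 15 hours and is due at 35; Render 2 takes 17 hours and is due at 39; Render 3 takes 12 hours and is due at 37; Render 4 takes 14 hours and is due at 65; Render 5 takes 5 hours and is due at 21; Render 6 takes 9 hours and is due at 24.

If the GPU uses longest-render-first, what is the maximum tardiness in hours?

LPT (decreasing processing time): Render 2 Render 1 Render 4 Render 3 Render 6 Render 5.
Render 2: 0→17, due 39, tardiness 0
Render 1: 17→32, due 35, tardiness 0
Render 4: 32→46, due 65, tardiness 0
Render 3: 46→58, due 37, tardiness 21
Render 6: 58→67, due 24, tardiness 43
Render 5: 67→72, due 21, tardiness 51
Maximum = 51.

51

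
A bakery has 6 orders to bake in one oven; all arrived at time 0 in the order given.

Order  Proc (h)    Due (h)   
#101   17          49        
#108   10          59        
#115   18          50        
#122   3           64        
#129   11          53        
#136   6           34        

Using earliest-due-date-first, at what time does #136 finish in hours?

6

EDD (increasing due date): #136 #101 #115 #129 #108 #122.
#136: 0→6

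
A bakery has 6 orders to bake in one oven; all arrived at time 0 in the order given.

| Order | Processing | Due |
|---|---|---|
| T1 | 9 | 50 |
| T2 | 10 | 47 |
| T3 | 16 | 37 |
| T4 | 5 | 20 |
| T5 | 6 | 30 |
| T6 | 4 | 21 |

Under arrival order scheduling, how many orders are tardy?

FIFO (arrival order): T1 T2 T3 T4 T5 T6.
T1: 0→9, due 50, tardiness 0
T2: 9→19, due 47, tardiness 0
T3: 19→35, due 37, tardiness 0
T4: 35→40, due 20, tardiness 20
T5: 40→46, due 30, tardiness 16
T6: 46→50, due 21, tardiness 29
Late orders: 3.

3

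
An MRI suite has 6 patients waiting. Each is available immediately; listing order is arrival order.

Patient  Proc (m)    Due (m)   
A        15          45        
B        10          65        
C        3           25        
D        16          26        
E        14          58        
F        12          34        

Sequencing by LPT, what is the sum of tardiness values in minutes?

LPT (decreasing processing time): D A E F B C.
D: 0→16, due 26, tardiness 0
A: 16→31, due 45, tardiness 0
E: 31→45, due 58, tardiness 0
F: 45→57, due 34, tardiness 23
B: 57→67, due 65, tardiness 2
C: 67→70, due 25, tardiness 45
Sum = 0+0+0+23+2+45 = 70.

70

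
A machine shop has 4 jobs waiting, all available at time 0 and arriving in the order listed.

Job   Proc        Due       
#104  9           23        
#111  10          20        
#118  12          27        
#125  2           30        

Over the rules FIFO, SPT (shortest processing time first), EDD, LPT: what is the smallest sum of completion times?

67

FIFO (arrival order): #104 #111 #118 #125.
#104: 0→9
#111: 9→19
#118: 19→31
#125: 31→33
Sum = 9+19+31+33 = 92.
SPT (increasing processing time): #125 #104 #111 #118.
#125: 0→2
#104: 2→11
#111: 11→21
#118: 21→33
Sum = 2+11+21+33 = 67.
EDD (increasing due date): #111 #104 #118 #125.
#111: 0→10
#104: 10→19
#118: 19→31
#125: 31→33
Sum = 10+19+31+33 = 93.
LPT (decreasing processing time): #118 #111 #104 #125.
#118: 0→12
#111: 12→22
#104: 22→31
#125: 31→33
Sum = 12+22+31+33 = 98.
FIFO 92, SPT 67, EDD 93, LPT 98 → minimum 67.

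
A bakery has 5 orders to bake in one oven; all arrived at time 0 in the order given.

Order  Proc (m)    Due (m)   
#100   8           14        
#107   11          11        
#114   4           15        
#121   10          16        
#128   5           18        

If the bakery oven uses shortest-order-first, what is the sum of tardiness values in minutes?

SPT (increasing processing time): #114 #128 #100 #121 #107.
#114: 0→4, due 15, tardiness 0
#128: 4→9, due 18, tardiness 0
#100: 9→17, due 14, tardiness 3
#121: 17→27, due 16, tardiness 11
#107: 27→38, due 11, tardiness 27
Sum = 0+0+3+11+27 = 41.

41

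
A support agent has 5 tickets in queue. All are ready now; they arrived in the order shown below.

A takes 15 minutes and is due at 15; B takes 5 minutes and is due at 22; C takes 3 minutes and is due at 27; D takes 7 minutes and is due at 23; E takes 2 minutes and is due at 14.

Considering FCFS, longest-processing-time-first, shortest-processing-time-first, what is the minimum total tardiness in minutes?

17

FIFO (arrival order): A B C D E.
A: 0→15, due 15, tardiness 0
B: 15→20, due 22, tardiness 0
C: 20→23, due 27, tardiness 0
D: 23→30, due 23, tardiness 7
E: 30→32, due 14, tardiness 18
Sum = 0+0+0+7+18 = 25.
LPT (decreasing processing time): A D B C E.
A: 0→15, due 15, tardiness 0
D: 15→22, due 23, tardiness 0
B: 22→27, due 22, tardiness 5
C: 27→30, due 27, tardiness 3
E: 30→32, due 14, tardiness 18
Sum = 0+0+5+3+18 = 26.
SPT (increasing processing time): E C B D A.
E: 0→2, due 14, tardiness 0
C: 2→5, due 27, tardiness 0
B: 5→10, due 22, tardiness 0
D: 10→17, due 23, tardiness 0
A: 17→32, due 15, tardiness 17
Sum = 0+0+0+0+17 = 17.
FIFO 25, LPT 26, SPT 17 → minimum 17.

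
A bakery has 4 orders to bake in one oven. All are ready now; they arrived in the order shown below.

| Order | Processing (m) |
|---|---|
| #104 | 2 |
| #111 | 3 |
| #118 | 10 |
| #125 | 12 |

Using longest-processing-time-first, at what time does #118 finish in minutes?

LPT (decreasing processing time): #125 #118 #111 #104.
#125: 0→12
#118: 12→22

22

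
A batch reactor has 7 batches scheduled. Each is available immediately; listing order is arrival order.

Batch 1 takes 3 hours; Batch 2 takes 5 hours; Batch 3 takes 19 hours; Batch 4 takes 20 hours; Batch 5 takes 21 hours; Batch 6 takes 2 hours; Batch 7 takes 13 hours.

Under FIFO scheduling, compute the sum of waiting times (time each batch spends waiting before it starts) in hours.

223

FIFO (arrival order): Batch 1 Batch 2 Batch 3 Batch 4 Batch 5 Batch 6 Batch 7.
Batch 1: waits 0, runs 0→3
Batch 2: waits 3, runs 3→8
Batch 3: waits 8, runs 8→27
Batch 4: waits 27, runs 27→47
Batch 5: waits 47, runs 47→68
Batch 6: waits 68, runs 68→70
Batch 7: waits 70, runs 70→83
Sum = 0+3+8+27+47+68+70 = 223.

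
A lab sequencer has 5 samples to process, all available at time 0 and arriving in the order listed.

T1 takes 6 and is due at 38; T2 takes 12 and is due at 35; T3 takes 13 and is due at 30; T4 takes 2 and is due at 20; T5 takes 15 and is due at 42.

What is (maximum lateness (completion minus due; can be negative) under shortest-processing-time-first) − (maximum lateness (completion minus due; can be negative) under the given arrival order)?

-7

SPT (increasing processing time): T4 T1 T2 T3 T5.
T4: 0→2, due 20, lateness -18
T1: 2→8, due 38, lateness -30
T2: 8→20, due 35, lateness -15
T3: 20→33, due 30, lateness 3
T5: 33→48, due 42, lateness 6
Maximum = 6.
FIFO (arrival order): T1 T2 T3 T4 T5.
T1: 0→6, due 38, lateness -32
T2: 6→18, due 35, lateness -17
T3: 18→31, due 30, lateness 1
T4: 31→33, due 20, lateness 13
T5: 33→48, due 42, lateness 6
Maximum = 13.
Difference = 6 − 13 = -7.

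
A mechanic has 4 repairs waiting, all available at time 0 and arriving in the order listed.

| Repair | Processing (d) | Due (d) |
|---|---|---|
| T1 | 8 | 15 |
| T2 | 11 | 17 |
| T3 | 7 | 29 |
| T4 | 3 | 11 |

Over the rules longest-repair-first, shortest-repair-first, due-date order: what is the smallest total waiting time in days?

31

LPT (decreasing processing time): T2 T1 T3 T4.
T2: waits 0, runs 0→11
T1: waits 11, runs 11→19
T3: waits 19, runs 19→26
T4: waits 26, runs 26→29
Sum = 0+11+19+26 = 56.
SPT (increasing processing time): T4 T3 T1 T2.
T4: waits 0, runs 0→3
T3: waits 3, runs 3→10
T1: waits 10, runs 10→18
T2: waits 18, runs 18→29
Sum = 0+3+10+18 = 31.
EDD (increasing due date): T4 T1 T2 T3.
T4: waits 0, runs 0→3
T1: waits 3, runs 3→11
T2: waits 11, runs 11→22
T3: waits 22, runs 22→29
Sum = 0+3+11+22 = 36.
LPT 56, SPT 31, EDD 36 → minimum 31.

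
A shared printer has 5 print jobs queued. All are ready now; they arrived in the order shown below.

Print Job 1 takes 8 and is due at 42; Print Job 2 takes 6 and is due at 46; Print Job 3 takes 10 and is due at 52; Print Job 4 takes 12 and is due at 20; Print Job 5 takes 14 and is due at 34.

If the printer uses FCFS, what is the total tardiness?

FIFO (arrival order): Print Job 1 Print Job 2 Print Job 3 Print Job 4 Print Job 5.
Print Job 1: 0→8, due 42, tardiness 0
Print Job 2: 8→14, due 46, tardiness 0
Print Job 3: 14→24, due 52, tardiness 0
Print Job 4: 24→36, due 20, tardiness 16
Print Job 5: 36→50, due 34, tardiness 16
Sum = 0+0+0+16+16 = 32.

32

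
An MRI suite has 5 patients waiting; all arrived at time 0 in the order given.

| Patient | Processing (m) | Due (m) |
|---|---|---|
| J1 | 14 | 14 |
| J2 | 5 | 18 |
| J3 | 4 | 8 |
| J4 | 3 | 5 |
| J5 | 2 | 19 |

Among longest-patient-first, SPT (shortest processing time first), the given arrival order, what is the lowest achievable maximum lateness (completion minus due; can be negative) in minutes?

LPT (decreasing processing time): J1 J2 J3 J4 J5.
J1: 0→14, due 14, lateness 0
J2: 14→19, due 18, lateness 1
J3: 19→23, due 8, lateness 15
J4: 23→26, due 5, lateness 21
J5: 26→28, due 19, lateness 9
Maximum = 21.
SPT (increasing processing time): J5 J4 J3 J2 J1.
J5: 0→2, due 19, lateness -17
J4: 2→5, due 5, lateness 0
J3: 5→9, due 8, lateness 1
J2: 9→14, due 18, lateness -4
J1: 14→28, due 14, lateness 14
Maximum = 14.
FIFO (arrival order): J1 J2 J3 J4 J5.
J1: 0→14, due 14, lateness 0
J2: 14→19, due 18, lateness 1
J3: 19→23, due 8, lateness 15
J4: 23→26, due 5, lateness 21
J5: 26→28, due 19, lateness 9
Maximum = 21.
LPT 21, SPT 14, FIFO 21 → minimum 14.

14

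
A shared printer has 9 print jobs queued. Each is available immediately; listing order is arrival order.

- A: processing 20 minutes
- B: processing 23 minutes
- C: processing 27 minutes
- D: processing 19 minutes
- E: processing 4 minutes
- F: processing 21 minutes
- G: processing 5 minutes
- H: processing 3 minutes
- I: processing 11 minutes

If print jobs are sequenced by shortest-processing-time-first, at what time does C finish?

133

SPT (increasing processing time): H E G I D A F B C.
H: 0→3
E: 3→7
G: 7→12
I: 12→23
D: 23→42
A: 42→62
F: 62→83
B: 83→106
C: 106→133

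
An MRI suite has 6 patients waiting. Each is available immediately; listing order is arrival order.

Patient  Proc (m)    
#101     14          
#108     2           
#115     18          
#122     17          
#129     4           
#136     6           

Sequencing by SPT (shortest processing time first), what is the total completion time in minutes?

150

SPT (increasing processing time): #108 #129 #136 #101 #122 #115.
#108: 0→2
#129: 2→6
#136: 6→12
#101: 12→26
#122: 26→43
#115: 43→61
Sum = 2+6+12+26+43+61 = 150.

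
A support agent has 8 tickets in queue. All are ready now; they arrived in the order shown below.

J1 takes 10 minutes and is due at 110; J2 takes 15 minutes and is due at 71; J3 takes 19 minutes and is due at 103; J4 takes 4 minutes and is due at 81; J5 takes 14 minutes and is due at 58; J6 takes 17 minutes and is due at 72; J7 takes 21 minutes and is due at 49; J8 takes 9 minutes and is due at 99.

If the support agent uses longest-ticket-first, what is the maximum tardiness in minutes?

28

LPT (decreasing processing time): J7 J3 J6 J2 J5 J1 J8 J4.
J7: 0→21, due 49, tardiness 0
J3: 21→40, due 103, tardiness 0
J6: 40→57, due 72, tardiness 0
J2: 57→72, due 71, tardiness 1
J5: 72→86, due 58, tardiness 28
J1: 86→96, due 110, tardiness 0
J8: 96→105, due 99, tardiness 6
J4: 105→109, due 81, tardiness 28
Maximum = 28.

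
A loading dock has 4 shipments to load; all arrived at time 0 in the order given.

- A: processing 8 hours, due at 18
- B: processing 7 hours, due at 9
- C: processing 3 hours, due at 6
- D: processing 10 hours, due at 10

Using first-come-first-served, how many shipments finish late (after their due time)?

3

FIFO (arrival order): A B C D.
A: 0→8, due 18, tardiness 0
B: 8→15, due 9, tardiness 6
C: 15→18, due 6, tardiness 12
D: 18→28, due 10, tardiness 18
Late shipments: 3.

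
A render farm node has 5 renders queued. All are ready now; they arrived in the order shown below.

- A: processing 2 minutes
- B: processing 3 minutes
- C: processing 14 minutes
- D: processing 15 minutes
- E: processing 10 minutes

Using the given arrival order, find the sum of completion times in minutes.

FIFO (arrival order): A B C D E.
A: 0→2
B: 2→5
C: 5→19
D: 19→34
E: 34→44
Sum = 2+5+19+34+44 = 104.

104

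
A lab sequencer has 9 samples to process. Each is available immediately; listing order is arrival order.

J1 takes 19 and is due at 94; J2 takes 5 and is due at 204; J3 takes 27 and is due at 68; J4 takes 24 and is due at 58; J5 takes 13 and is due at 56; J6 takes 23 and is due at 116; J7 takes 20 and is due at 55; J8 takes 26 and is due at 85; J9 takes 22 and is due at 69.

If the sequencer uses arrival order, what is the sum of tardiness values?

307

FIFO (arrival order): J1 J2 J3 J4 J5 J6 J7 J8 J9.
J1: 0→19, due 94, tardiness 0
J2: 19→24, due 204, tardiness 0
J3: 24→51, due 68, tardiness 0
J4: 51→75, due 58, tardiness 17
J5: 75→88, due 56, tardiness 32
J6: 88→111, due 116, tardiness 0
J7: 111→131, due 55, tardiness 76
J8: 131→157, due 85, tardiness 72
J9: 157→179, due 69, tardiness 110
Sum = 0+0+0+17+32+0+76+72+110 = 307.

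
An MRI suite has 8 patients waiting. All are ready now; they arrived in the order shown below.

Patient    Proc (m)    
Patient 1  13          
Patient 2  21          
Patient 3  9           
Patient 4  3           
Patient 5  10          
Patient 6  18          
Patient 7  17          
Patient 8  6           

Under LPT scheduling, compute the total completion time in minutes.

LPT (decreasing processing time): Patient 2 Patient 6 Patient 7 Patient 1 Patient 5 Patient 3 Patient 8 Patient 4.
Patient 2: 0→21
Patient 6: 21→39
Patient 7: 39→56
Patient 1: 56→69
Patient 5: 69→79
Patient 3: 79→88
Patient 8: 88→94
Patient 4: 94→97
Sum = 21+39+56+69+79+88+94+97 = 543.

543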